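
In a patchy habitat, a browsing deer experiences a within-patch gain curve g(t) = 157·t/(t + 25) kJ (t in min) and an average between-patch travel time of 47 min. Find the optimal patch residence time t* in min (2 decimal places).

Maximise g(t)/(T+t): set derivative to zero → g'(t)(T+t) = g(t).
g'(t) = 157·25/(t + 25)². Setting 157·25/(t+25)² = 157t/[(t+25)(47+t)] gives 25(47+t) = t(t+25), so t² = 25×47 = 1175.
t* = √1175 = 34.28 min.

34.28 min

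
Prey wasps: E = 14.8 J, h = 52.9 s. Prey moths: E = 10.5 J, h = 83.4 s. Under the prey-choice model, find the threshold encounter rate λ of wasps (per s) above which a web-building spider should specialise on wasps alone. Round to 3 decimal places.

Drop moths once their profitability E₂/h₂ falls below the rate achievable on wasps alone: E₂/h₂ = λE₁/(1 + λh₁).
Solve for λ: λE₁h₂ = E₂(1 + λh₁) → λ(E₁h₂ − E₂h₁) = E₂ → λ = E₂/(E₁h₂ − E₂h₁).
λ = 10.5/(14.8×83.4 − 10.5×52.9) = 10.5/678.9 = 0.01547 per s.

0.015 per s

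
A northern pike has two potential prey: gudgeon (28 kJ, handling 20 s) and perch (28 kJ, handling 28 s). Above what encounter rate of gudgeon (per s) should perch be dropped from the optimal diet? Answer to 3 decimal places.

The zero-one rule: include perch iff E₂/h₂ > λE₁/(1+λh₁). Equality gives the switch point.
λE₁h₂ = E₂ + λE₂h₁ ⇒ λ = E₂/(E₁h₂ − E₂h₁) = 28/(784 − 560) = 0.125 per s.

0.125 per s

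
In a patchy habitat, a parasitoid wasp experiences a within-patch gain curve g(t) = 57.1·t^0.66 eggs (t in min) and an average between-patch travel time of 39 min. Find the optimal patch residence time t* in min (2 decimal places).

75.71 min

Maximise g(t)/(T+t): set derivative to zero → g'(t)(T+t) = g(t).
g'(t) = 0.66·57.1·t^-0.34. Setting 0.66·57.1·t^-0.34 = 57.1·t^0.66/(39+t) gives 0.66(39+t) = t, so 0.34·t = 0.66×39.
t* = 0.66×39/0.34 = 75.71 min.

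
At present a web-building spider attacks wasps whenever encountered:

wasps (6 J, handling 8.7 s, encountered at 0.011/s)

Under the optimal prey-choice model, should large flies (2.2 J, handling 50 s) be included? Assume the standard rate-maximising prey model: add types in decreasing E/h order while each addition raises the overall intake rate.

No

Current rate: (0.011×6)/(1 + 0.011×8.7) = 0.06024 J/s.
large flies: E/h = 2.2/50 = 0.044 J/s.
Since 0.044 < R, time spent handling large flies is better spent searching.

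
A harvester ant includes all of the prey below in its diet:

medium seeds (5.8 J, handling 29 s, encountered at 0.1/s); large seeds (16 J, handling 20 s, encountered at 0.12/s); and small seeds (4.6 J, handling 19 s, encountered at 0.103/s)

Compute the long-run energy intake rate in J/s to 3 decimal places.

R = Σλ_iE_i / (1 + Σλ_ih_i)
Numerator: 0.1×5.8 + 0.12×16 + 0.103×4.6 = 2.974
Denominator: 1 + 0.1×29 + 0.12×20 + 0.103×19 = 8.257
R = 2.974/8.257 = 0.3602 J/s

0.360 J/s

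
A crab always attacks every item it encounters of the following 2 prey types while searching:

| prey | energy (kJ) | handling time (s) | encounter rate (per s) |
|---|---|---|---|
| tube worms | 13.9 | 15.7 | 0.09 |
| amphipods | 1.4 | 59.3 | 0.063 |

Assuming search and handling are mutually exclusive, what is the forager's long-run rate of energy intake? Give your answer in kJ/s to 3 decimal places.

0.218 kJ/s

R = Σλ_iE_i / (1 + Σλ_ih_i)
Numerator: 0.09×13.9 + 0.063×1.4 = 1.339
Denominator: 1 + 0.09×15.7 + 0.063×59.3 = 6.149
R = 1.339/6.149 = 0.2178 kJ/s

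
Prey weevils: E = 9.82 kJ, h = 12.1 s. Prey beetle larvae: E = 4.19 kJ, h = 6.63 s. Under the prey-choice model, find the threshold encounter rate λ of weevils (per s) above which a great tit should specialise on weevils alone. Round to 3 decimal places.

At the threshold, the rate on weevils alone equals the profitability of beetle larvae: λ·9.82/(1 + λ·12.1) = 4.19/6.63 = 0.632.
Rearranging, λ(9.82 − 0.632×12.1) = 0.632, so λ = 0.632/2.173 = 0.2908 per s.

0.291 per s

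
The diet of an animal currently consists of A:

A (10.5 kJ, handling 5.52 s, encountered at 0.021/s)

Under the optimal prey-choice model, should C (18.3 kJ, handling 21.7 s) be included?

Current rate: (0.021×10.5)/(1 + 0.021×5.52) = 0.1976 kJ/s.
C: E/h = 18.3/21.7 = 0.8433 kJ/s.
0.8433 > 0.1976, so adding C raises the average — include it.

Yes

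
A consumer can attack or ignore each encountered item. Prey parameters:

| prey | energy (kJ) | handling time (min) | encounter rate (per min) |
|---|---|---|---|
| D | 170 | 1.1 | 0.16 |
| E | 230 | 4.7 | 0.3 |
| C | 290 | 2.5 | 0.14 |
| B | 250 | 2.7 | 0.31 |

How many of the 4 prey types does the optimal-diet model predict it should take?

3

E/h in descending order: D 155, C 116, B 92.6, E 48.9 kJ/min. The optimal diet is the largest prefix of this list for which every included type satisfies E_i/h_i > R on the types above it.
Rate on top 1: 23.13. C: 116 > 23.13 → include.
Rate on top 2: 44.43. B: 92.6 > 44.43 → include.
Rate on top 3: 61.49. E: 48.9 < 61.49 → exclude; stop.
Optimal diet: D, C, B — 3 of 4 types.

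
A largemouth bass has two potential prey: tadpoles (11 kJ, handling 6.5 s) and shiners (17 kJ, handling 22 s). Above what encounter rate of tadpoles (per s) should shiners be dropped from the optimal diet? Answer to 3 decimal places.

At the threshold, the rate on tadpoles alone equals the profitability of shiners: λ·11/(1 + λ·6.5) = 17/22 = 0.7727.
Rearranging, λ(11 − 0.7727×6.5) = 0.7727, so λ = 0.7727/5.977 = 0.1293 per s.

0.129 per s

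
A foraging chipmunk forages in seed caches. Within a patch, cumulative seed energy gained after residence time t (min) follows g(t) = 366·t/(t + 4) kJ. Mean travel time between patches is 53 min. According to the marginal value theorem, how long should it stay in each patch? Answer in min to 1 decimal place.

14.6 min

By the marginal value theorem, leave when the instantaneous gain rate g'(t) equals the habitat-wide average g(t)/(T + t).
g'(t) = 366·4/(t + 4)². Setting 366·4/(t+4)² = 366t/[(t+4)(53+t)] gives 4(53+t) = t(t+4), so t² = 4×53 = 212.
t* = √212 = 14.56 min.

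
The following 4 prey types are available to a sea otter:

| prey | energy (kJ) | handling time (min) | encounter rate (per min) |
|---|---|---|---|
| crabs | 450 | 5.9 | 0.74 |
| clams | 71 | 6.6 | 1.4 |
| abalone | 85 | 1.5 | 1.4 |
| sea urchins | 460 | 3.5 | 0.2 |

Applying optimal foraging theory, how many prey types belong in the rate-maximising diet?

Profitabilities (E/h, kJ/min): sea urchins 131, crabs 76.3, abalone 56.7, clams 10.8. Add prey in this order while the next type's profitability exceeds the intake rate on those already taken.
Rate on top 1: 54.12. crabs: 76.3 > 54.12 → include.
Rate on top 2: 70.06. abalone: 56.7 < 70.06 → exclude; stop.
Optimal diet: sea urchins, crabs — 2 of 4 types.

2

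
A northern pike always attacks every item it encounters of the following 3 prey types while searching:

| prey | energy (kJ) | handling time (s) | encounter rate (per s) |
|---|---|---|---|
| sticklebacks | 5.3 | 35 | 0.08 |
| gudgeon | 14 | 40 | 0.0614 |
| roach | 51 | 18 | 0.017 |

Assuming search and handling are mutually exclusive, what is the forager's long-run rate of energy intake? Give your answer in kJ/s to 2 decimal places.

0.33 kJ/s

R = (0.08×5.3 + 0.0614×14 + 0.017×51) / (1 + 0.08×35 + 0.0614×40 + 0.017×18) = 2.151/6.562 = 0.3277 kJ/s.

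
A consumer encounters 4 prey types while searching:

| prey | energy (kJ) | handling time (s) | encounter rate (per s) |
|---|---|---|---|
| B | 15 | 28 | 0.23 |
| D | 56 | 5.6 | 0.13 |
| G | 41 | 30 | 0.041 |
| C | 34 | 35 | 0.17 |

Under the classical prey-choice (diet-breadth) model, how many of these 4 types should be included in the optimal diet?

1

Rank by E/h (kJ/s): D 10, G 1.37, C 0.971, B 0.536. Include each in turn until the next type's E/h falls below the running intake rate.
Rate on top 1: 4.213. G: 1.37 < 4.213 → exclude; stop.
Optimal diet: D — 1 of 4 types.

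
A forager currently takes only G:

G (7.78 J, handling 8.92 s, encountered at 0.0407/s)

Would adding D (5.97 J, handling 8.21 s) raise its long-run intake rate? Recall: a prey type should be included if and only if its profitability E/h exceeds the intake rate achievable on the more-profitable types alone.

Current rate: (0.0407×7.78)/(1 + 0.0407×8.92) = 0.2323 J/s.
Profitability of D: 5.97/8.21 = 0.7272 J/s.
Since 0.7272 > R, including D increases the long-run rate.

Yes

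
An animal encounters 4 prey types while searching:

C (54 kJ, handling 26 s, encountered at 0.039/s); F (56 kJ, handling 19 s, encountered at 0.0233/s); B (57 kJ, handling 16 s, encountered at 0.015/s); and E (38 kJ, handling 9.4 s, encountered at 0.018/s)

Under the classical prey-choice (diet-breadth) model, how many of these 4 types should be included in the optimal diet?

Profitabilities (E/h, kJ/s): E 4.04, B 3.56, F 2.95, C 2.08. Add prey in this order while the next type's profitability exceeds the intake rate on those already taken.
Rate on top 1: 0.585. B: 3.56 > 0.585 → include.
Rate on top 2: 1.092. F: 2.95 > 1.092 → include.
Rate on top 3: 1.536. C: 2.08 > 1.536 → include.
Optimal diet: E, B, F, C — 4 of 4 types.

4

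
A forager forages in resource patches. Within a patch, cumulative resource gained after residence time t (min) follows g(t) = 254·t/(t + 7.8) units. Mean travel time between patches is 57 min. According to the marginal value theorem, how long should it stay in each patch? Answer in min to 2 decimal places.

21.09 min

Optimal t* satisfies g'(t*) = g(t*)/(T + t*).
g'(t) = 254·7.8/(t + 7.8)². Setting 254·7.8/(t+7.8)² = 254t/[(t+7.8)(57+t)] gives 7.8(57+t) = t(t+7.8), so t² = 7.8×57 = 444.6.
t* = √444.6 = 21.09 min.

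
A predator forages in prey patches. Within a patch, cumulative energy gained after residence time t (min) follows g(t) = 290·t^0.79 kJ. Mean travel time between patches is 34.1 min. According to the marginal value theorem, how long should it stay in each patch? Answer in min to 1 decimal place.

Maximise g(t)/(T+t): set derivative to zero → g'(t)(T+t) = g(t).
g'(t) = 0.79·290·t^-0.21. Setting 0.79·290·t^-0.21 = 290·t^0.79/(34.1+t) gives 0.79(34.1+t) = t, so 0.21·t = 0.79×34.1.
t* = 0.79×34.1/0.21 = 128.3 min.

128.3 min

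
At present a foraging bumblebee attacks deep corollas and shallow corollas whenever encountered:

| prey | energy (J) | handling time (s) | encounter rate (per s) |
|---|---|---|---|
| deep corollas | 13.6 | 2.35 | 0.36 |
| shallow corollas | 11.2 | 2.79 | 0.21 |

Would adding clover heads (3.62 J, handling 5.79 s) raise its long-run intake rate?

No

On deep corollas and shallow corollas alone, R = ΣλE/(1+Σλh) = 7.248/2.432 = 2.98 J/s.
clover heads: E/h = 3.62/5.79 = 0.6252 J/s.
0.6252 < 2.98, so adding clover heads would lower the average — exclude it.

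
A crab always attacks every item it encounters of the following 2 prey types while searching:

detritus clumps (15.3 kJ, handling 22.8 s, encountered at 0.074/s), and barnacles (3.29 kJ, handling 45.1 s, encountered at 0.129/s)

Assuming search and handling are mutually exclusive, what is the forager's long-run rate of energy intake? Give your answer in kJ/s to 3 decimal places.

R = Σλ_iE_i / (1 + Σλ_ih_i)
Numerator: 0.074×15.3 + 0.129×3.29 = 1.557
Denominator: 1 + 0.074×22.8 + 0.129×45.1 = 8.505
R = 1.557/8.505 = 0.183 kJ/s

0.183 kJ/s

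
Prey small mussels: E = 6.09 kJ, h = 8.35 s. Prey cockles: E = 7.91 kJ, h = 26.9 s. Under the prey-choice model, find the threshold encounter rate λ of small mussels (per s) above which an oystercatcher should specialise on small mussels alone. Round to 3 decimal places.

0.081 per s

The zero-one rule: include cockles iff E₂/h₂ > λE₁/(1+λh₁). Equality gives the switch point.
λE₁h₂ = E₂ + λE₂h₁ ⇒ λ = E₂/(E₁h₂ − E₂h₁) = 7.91/(163.8 − 66.05) = 0.0809 per s.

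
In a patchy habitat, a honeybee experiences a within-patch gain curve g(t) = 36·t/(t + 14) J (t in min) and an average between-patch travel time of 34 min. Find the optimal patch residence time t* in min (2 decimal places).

By the marginal value theorem, leave when the instantaneous gain rate g'(t) equals the habitat-wide average g(t)/(T + t).
g'(t) = 36·14/(t + 14)². Setting 36·14/(t+14)² = 36t/[(t+14)(34+t)] gives 14(34+t) = t(t+14), so t² = 14×34 = 476.
t* = √476 = 21.82 min.

21.82 min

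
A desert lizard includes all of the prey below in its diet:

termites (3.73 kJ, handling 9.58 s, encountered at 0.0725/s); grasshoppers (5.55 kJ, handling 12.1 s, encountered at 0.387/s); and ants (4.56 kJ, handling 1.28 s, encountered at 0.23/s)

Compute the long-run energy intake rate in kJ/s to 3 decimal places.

Energy encountered per unit search time: 0.0725×3.73 + 0.387×5.55 + 0.23×4.56 = 3.467 kJ/s.
Handling time per unit search time: 0.0725×9.58 + 0.387×12.1 + 0.23×1.28 = 5.672.
Rate = 3.467/(1 + 5.672) = 0.5197 kJ/s.

0.520 kJ/s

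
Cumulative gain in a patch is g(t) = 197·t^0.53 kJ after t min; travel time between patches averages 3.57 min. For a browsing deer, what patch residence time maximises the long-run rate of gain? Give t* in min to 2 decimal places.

4.03 min

Maximise g(t)/(T+t): set derivative to zero → g'(t)(T+t) = g(t).
g'(t) = 0.53·197·t^-0.47. Setting 0.53·197·t^-0.47 = 197·t^0.53/(3.57+t) gives 0.53(3.57+t) = t, so 0.47·t = 0.53×3.57.
t* = 0.53×3.57/0.47 = 4.026 min.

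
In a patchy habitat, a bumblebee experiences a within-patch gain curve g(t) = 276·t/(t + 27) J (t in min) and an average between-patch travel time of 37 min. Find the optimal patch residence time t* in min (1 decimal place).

31.6 min

By the marginal value theorem, leave when the instantaneous gain rate g'(t) equals the habitat-wide average g(t)/(T + t).
g'(t) = 276·27/(t + 27)². Setting 276·27/(t+27)² = 276t/[(t+27)(37+t)] gives 27(37+t) = t(t+27), so t² = 27×37 = 999.
t* = √999 = 31.61 min.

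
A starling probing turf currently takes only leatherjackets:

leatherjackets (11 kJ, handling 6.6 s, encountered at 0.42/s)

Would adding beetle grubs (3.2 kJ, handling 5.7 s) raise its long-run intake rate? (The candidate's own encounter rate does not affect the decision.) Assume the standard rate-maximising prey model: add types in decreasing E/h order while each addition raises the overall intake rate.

On leatherjackets alone, R = ΣλE/(1+Σλh) = 4.62/3.772 = 1.225 kJ/s.
Profitability of beetle grubs: 3.2/5.7 = 0.5614 kJ/s.
0.5614 < 1.225, so adding beetle grubs would lower the average — exclude it.

No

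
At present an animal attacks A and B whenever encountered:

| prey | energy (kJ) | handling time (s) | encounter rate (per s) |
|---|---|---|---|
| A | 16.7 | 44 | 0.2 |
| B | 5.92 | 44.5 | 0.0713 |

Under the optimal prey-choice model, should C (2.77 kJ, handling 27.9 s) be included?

On A and B alone, R = ΣλE/(1+Σλh) = 3.762/12.97 = 0.29 kJ/s.
Profitability of C: 2.77/27.9 = 0.09928 kJ/s.
Since 0.09928 < R, time spent handling C is better spent searching.

No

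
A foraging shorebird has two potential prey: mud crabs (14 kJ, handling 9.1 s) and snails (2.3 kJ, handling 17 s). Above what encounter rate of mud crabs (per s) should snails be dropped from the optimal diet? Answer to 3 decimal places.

0.011 per s

The zero-one rule: include snails iff E₂/h₂ > λE₁/(1+λh₁). Equality gives the switch point.
λE₁h₂ = E₂ + λE₂h₁ ⇒ λ = E₂/(E₁h₂ − E₂h₁) = 2.3/(238 − 20.93) = 0.0106 per s.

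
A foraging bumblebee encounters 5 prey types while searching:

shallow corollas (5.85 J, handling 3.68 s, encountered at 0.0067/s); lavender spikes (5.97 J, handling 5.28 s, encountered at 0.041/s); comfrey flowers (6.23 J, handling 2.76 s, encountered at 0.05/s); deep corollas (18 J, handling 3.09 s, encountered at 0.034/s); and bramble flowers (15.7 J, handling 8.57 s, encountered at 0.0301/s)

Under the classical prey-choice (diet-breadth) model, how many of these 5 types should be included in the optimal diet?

Rank by E/h (J/s): deep corollas 5.83, comfrey flowers 2.26, bramble flowers 1.83, shallow corollas 1.59, lavender spikes 1.13. Include each in turn until the next type's E/h falls below the running intake rate.
Rate on top 1: 0.5538. comfrey flowers: 2.26 > 0.5538 → include.
Rate on top 2: 0.7429. bramble flowers: 1.83 > 0.7429 → include.
Rate on top 3: 0.9301. shallow corollas: 1.59 > 0.9301 → include.
Rate on top 4: 0.9407. lavender spikes: 1.13 > 0.9407 → include.
Optimal diet: deep corollas, comfrey flowers, bramble flowers, shallow corollas, lavender spikes — 5 of 5 types.

5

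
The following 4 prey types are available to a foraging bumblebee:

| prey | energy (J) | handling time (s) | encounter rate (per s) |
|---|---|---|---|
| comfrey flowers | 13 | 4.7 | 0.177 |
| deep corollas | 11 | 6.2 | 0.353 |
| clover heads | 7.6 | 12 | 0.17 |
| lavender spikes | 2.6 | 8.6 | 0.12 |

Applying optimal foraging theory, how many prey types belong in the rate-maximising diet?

E/h in descending order: comfrey flowers 2.77, deep corollas 1.77, clover heads 0.633, lavender spikes 0.302 J/s. The optimal diet is the largest prefix of this list for which every included type satisfies E_i/h_i > R on the types above it.
Rate on top 1: 1.256. deep corollas: 1.77 > 1.256 → include.
Rate on top 2: 1.538. clover heads: 0.633 < 1.538 → exclude; stop.
Optimal diet: comfrey flowers, deep corollas — 2 of 4 types.

2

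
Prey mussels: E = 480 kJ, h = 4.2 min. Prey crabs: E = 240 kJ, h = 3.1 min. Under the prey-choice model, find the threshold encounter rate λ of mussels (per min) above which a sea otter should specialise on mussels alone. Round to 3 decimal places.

Drop crabs once their profitability E₂/h₂ falls below the rate achievable on mussels alone: E₂/h₂ = λE₁/(1 + λh₁).
Solve for λ: λE₁h₂ = E₂(1 + λh₁) → λ(E₁h₂ − E₂h₁) = E₂ → λ = E₂/(E₁h₂ − E₂h₁).
λ = 240/(480×3.1 − 240×4.2) = 240/480 = 0.5 per min.

0.500 per min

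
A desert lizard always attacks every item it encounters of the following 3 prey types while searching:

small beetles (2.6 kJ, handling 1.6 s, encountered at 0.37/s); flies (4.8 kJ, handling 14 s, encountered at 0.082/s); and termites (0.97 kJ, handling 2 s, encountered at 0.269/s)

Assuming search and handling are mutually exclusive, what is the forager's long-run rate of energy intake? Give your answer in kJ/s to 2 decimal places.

0.49 kJ/s

R = Σλ_iE_i / (1 + Σλ_ih_i)
Numerator: 0.37×2.6 + 0.082×4.8 + 0.269×0.97 = 1.617
Denominator: 1 + 0.37×1.6 + 0.082×14 + 0.269×2 = 3.278
R = 1.617/3.278 = 0.4931 kJ/s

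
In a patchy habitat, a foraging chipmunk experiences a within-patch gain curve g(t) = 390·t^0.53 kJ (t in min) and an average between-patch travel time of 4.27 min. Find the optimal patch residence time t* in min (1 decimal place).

4.8 min

Maximise g(t)/(T+t): set derivative to zero → g'(t)(T+t) = g(t).
g'(t) = 0.53·390·t^-0.47. Setting 0.53·390·t^-0.47 = 390·t^0.53/(4.27+t) gives 0.53(4.27+t) = t, so 0.47·t = 0.53×4.27.
t* = 0.53×4.27/0.47 = 4.815 min.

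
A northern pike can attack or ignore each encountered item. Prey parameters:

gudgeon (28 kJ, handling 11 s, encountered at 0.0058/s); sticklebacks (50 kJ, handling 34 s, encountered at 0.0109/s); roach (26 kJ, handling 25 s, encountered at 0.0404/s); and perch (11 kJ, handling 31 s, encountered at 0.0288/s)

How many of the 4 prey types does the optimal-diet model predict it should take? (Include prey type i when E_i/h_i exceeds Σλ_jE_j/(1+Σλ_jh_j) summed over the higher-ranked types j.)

Rank by E/h (kJ/s): gudgeon 2.55, sticklebacks 1.47, roach 1.04, perch 0.355. Include each in turn until the next type's E/h falls below the running intake rate.
Rate on top 1: 0.1527. sticklebacks: 1.47 > 0.1527 → include.
Rate on top 2: 0.4932. roach: 1.04 > 0.4932 → include.
Rate on top 3: 0.7191. perch: 0.355 < 0.7191 → exclude; stop.
Optimal diet: gudgeon, sticklebacks, roach — 3 of 4 types.

3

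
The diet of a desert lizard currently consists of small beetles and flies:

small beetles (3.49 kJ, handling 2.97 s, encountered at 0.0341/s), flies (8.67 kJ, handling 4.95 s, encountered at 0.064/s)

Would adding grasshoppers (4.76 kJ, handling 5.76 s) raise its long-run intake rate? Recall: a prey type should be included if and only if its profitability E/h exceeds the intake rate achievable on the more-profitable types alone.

Yes

Intake rate on the current diet: R = (0.0341×3.49 + 0.064×8.67) / (1 + 0.0341×2.97 + 0.064×4.95) = 0.6739/1.418 = 0.4752 kJ/s.
Profitability of grasshoppers: 4.76/5.76 = 0.8264 kJ/s.
0.8264 > 0.4752, so adding grasshoppers raises the average — include it.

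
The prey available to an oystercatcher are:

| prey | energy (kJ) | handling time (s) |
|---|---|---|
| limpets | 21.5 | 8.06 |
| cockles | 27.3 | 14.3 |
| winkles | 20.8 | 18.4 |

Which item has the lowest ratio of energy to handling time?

winkles

Profitability E/h (kJ/s): limpets = 21.5/8.06 = 2.67, cockles = 27.3/14.3 = 1.91, winkles = 20.8/18.4 = 1.13.
Ranked: limpets > cockles > winkles.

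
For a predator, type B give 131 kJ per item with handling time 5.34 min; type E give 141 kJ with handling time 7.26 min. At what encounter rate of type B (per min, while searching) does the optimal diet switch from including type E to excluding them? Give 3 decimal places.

0.712 per min

Drop type E once their profitability E₂/h₂ falls below the rate achievable on type B alone: E₂/h₂ = λE₁/(1 + λh₁).
Solve for λ: λE₁h₂ = E₂(1 + λh₁) → λ(E₁h₂ − E₂h₁) = E₂ → λ = E₂/(E₁h₂ − E₂h₁).
λ = 141/(131×7.26 − 141×5.34) = 141/198.1 = 0.7117 per min.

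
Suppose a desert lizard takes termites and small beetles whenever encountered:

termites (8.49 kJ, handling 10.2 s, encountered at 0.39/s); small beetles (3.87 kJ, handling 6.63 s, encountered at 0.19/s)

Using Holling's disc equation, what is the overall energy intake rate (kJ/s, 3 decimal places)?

R = Σλ_iE_i / (1 + Σλ_ih_i)
Numerator: 0.39×8.49 + 0.19×3.87 = 4.046
Denominator: 1 + 0.39×10.2 + 0.19×6.63 = 6.238
R = 4.046/6.238 = 0.6487 kJ/s

0.649 kJ/s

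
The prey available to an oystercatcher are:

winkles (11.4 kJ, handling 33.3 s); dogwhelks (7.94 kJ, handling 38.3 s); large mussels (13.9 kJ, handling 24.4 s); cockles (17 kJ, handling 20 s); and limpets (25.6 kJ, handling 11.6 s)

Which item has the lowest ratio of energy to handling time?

dogwhelks

In descending order of E/h:
limpets: 25.6/11.6 = 2.21 kJ/s
cockles: 17/20 = 0.85 kJ/s
large mussels: 13.9/24.4 = 0.57 kJ/s
winkles: 11.4/33.3 = 0.342 kJ/s
dogwhelks: 7.94/38.3 = 0.207 kJ/s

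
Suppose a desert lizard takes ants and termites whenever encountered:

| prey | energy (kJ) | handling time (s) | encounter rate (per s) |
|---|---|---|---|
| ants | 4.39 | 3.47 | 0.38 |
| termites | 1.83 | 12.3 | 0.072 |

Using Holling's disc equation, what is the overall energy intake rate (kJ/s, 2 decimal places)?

0.56 kJ/s

R = (0.38×4.39 + 0.072×1.83) / (1 + 0.38×3.47 + 0.072×12.3) = 1.8/3.204 = 0.5618 kJ/s.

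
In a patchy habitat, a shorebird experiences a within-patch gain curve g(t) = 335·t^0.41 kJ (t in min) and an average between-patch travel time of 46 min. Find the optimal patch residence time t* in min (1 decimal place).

32.0 min

Maximise g(t)/(T+t): set derivative to zero → g'(t)(T+t) = g(t).
g'(t) = 0.41·335·t^-0.59. Setting 0.41·335·t^-0.59 = 335·t^0.41/(46+t) gives 0.41(46+t) = t, so 0.59·t = 0.41×46.
t* = 0.41×46/0.59 = 31.97 min.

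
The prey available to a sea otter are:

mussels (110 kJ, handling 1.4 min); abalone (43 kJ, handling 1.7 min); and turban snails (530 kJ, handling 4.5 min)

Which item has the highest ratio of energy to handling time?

In descending order of E/h:
turban snails: 530/4.5 = 118 kJ/min
mussels: 110/1.4 = 78.6 kJ/min
abalone: 43/1.7 = 25.3 kJ/min

turban snails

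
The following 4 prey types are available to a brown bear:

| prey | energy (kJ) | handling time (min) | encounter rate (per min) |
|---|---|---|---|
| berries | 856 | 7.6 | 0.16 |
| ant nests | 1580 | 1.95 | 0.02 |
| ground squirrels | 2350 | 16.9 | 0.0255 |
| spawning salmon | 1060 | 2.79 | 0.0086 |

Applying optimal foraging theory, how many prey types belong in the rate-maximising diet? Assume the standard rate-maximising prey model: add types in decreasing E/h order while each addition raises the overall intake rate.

4

Rank by E/h (kJ/min): ant nests 810, spawning salmon 380, ground squirrels 139, berries 113. Include each in turn until the next type's E/h falls below the running intake rate.
Rate on top 1: 30.41. spawning salmon: 380 > 30.41 → include.
Rate on top 2: 38.3. ground squirrels: 139 > 38.3 → include.
Rate on top 3: 67.37. berries: 113 > 67.37 → include.
Optimal diet: ant nests, spawning salmon, ground squirrels, berries — 4 of 4 types.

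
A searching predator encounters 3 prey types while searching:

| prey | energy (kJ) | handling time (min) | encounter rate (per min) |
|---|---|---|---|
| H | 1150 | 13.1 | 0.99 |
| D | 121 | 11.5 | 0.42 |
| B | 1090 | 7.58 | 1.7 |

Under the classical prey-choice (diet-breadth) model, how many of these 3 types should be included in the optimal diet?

1

E/h in descending order: B 144, H 87.8, D 10.5 kJ/min. The optimal diet is the largest prefix of this list for which every included type satisfies E_i/h_i > R on the types above it.
Rate on top 1: 133.4. H: 87.8 < 133.4 → exclude; stop.
Optimal diet: B — 1 of 3 types.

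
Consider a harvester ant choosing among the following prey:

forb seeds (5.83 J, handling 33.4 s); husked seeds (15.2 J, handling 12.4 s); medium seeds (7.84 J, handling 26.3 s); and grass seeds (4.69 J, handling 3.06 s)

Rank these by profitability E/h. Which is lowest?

In descending order of E/h:
grass seeds: 4.69/3.06 = 1.53 J/s
husked seeds: 15.2/12.4 = 1.23 J/s
medium seeds: 7.84/26.3 = 0.298 J/s
forb seeds: 5.83/33.4 = 0.175 J/s

forb seeds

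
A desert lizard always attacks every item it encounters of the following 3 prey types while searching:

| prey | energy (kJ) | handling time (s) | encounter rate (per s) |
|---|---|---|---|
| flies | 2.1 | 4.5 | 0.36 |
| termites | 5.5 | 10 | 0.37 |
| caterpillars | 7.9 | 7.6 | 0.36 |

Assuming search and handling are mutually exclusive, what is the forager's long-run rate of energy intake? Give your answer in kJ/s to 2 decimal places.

R = (0.36×2.1 + 0.37×5.5 + 0.36×7.9) / (1 + 0.36×4.5 + 0.37×10 + 0.36×7.6) = 5.635/9.056 = 0.6222 kJ/s.

0.62 kJ/s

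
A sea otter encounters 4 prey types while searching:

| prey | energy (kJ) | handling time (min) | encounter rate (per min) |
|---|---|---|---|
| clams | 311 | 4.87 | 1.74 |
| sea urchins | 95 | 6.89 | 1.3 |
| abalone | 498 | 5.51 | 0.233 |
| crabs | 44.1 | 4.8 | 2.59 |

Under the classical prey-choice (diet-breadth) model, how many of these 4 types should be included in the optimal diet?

Rank by E/h (kJ/min): abalone 90.4, clams 63.9, sea urchins 13.8, crabs 9.19. Include each in turn until the next type's E/h falls below the running intake rate.
Rate on top 1: 50.81. clams: 63.9 > 50.81 → include.
Rate on top 2: 61.09. sea urchins: 13.8 < 61.09 → exclude; stop.
Optimal diet: abalone, clams — 2 of 4 types.

2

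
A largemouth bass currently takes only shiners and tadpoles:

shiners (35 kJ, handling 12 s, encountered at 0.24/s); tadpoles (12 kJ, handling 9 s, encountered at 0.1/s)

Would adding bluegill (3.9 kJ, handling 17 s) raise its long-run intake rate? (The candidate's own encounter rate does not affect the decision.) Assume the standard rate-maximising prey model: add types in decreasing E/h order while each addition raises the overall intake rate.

On shiners and tadpoles alone, R = ΣλE/(1+Σλh) = 9.6/4.78 = 2.008 kJ/s.
bluegill: E/h = 3.9/17 = 0.2294 kJ/s.
Since 0.2294 < R, time spent handling bluegill is better spent searching.

No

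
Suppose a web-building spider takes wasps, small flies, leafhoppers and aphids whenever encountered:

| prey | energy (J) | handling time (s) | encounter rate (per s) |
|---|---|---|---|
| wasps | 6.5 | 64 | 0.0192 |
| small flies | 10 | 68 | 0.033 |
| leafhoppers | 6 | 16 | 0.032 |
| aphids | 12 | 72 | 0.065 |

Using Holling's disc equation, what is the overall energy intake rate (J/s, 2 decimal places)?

0.15 J/s

R = Σλ_iE_i / (1 + Σλ_ih_i)
Numerator: 0.0192×6.5 + 0.033×10 + 0.032×6 + 0.065×12 = 1.427
Denominator: 1 + 0.0192×64 + 0.033×68 + 0.032×16 + 0.065×72 = 9.665
R = 1.427/9.665 = 0.1476 J/s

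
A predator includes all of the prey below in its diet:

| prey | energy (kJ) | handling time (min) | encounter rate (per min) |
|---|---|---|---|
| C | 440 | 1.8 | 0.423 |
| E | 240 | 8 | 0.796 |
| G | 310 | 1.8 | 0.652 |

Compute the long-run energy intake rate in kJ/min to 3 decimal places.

R = Σλ_iE_i / (1 + Σλ_ih_i)
Numerator: 0.423×440 + 0.796×240 + 0.652×310 = 579.3
Denominator: 1 + 0.423×1.8 + 0.796×8 + 0.652×1.8 = 9.303
R = 579.3/9.303 = 62.27 kJ/min

62.268 kJ/min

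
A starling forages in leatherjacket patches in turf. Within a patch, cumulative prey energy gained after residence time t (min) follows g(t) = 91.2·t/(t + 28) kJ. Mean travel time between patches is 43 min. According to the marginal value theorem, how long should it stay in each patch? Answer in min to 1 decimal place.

34.7 min

Maximise g(t)/(T+t): set derivative to zero → g'(t)(T+t) = g(t).
g'(t) = 91.2·28/(t + 28)². Setting 91.2·28/(t+28)² = 91.2t/[(t+28)(43+t)] gives 28(43+t) = t(t+28), so t² = 28×43 = 1204.
t* = √1204 = 34.7 min.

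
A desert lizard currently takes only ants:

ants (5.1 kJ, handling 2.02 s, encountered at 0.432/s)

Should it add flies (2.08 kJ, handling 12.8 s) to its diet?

No

Current rate: (0.432×5.1)/(1 + 0.432×2.02) = 1.177 kJ/s.
flies: E/h = 2.08/12.8 = 0.1625 kJ/s.
Since 0.1625 < R, time spent handling flies is better spent searching.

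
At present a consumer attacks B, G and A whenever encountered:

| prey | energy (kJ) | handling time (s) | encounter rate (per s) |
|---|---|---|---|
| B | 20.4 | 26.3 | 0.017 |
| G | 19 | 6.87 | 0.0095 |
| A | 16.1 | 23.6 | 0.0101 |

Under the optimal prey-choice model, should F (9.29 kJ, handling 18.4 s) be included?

Yes

Intake rate on the current diet: R = (0.017×20.4 + 0.0095×19 + 0.0101×16.1) / (1 + 0.017×26.3 + 0.0095×6.87 + 0.0101×23.6) = 0.6899/1.751 = 0.3941 kJ/s.
F: E/h = 9.29/18.4 = 0.5049 kJ/s.
0.5049 > 0.3941, so adding F raises the average — include it.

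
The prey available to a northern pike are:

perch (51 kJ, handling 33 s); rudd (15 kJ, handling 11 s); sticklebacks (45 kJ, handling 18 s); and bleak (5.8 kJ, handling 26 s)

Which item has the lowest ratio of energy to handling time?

bleak

Profitability E/h (kJ/s): perch = 51/33 = 1.55, rudd = 15/11 = 1.36, sticklebacks = 45/18 = 2.5, bleak = 5.8/26 = 0.223.
Ranked: sticklebacks > perch > rudd > bleak.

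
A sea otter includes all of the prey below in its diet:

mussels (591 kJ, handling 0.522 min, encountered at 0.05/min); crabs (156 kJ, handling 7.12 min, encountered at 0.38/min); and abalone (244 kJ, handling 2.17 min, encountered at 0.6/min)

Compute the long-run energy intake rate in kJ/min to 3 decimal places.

46.731 kJ/min

Energy encountered per unit search time: 0.05×591 + 0.38×156 + 0.6×244 = 235.2 kJ/min.
Handling time per unit search time: 0.05×0.522 + 0.38×7.12 + 0.6×2.17 = 4.034.
Rate = 235.2/(1 + 4.034) = 46.73 kJ/min.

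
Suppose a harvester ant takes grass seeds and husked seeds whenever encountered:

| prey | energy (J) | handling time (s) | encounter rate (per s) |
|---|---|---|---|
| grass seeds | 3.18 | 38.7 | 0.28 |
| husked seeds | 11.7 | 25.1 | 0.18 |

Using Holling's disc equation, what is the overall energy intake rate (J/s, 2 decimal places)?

R = (0.28×3.18 + 0.18×11.7) / (1 + 0.28×38.7 + 0.18×25.1) = 2.996/16.35 = 0.1832 J/s.

0.18 J/s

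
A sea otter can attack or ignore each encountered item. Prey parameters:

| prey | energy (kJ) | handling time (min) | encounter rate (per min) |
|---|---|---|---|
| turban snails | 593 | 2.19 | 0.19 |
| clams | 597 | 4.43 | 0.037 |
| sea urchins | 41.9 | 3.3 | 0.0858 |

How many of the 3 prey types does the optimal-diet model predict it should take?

E/h in descending order: turban snails 271, clams 135, sea urchins 12.7 kJ/min. The optimal diet is the largest prefix of this list for which every included type satisfies E_i/h_i > R on the types above it.
Rate on top 1: 79.56. clams: 135 > 79.56 → include.
Rate on top 2: 85.29. sea urchins: 12.7 < 85.29 → exclude; stop.
Optimal diet: turban snails, clams — 2 of 3 types.

2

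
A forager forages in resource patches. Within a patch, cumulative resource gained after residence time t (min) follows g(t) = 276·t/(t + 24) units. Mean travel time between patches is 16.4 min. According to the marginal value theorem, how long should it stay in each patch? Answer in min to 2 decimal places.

19.84 min

Optimal t* satisfies g'(t*) = g(t*)/(T + t*).
g'(t) = 276·24/(t + 24)². Setting 276·24/(t+24)² = 276t/[(t+24)(16.4+t)] gives 24(16.4+t) = t(t+24), so t² = 24×16.4 = 393.6.
t* = √393.6 = 19.84 min.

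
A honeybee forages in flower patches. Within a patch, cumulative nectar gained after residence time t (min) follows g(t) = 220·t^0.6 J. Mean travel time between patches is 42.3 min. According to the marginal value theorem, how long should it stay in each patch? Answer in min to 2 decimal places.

By the marginal value theorem, leave when the instantaneous gain rate g'(t) equals the habitat-wide average g(t)/(T + t).
g'(t) = 0.6·220·t^-0.4. Setting 0.6·220·t^-0.4 = 220·t^0.6/(42.3+t) gives 0.6(42.3+t) = t, so 0.40·t = 0.6×42.3.
t* = 0.6×42.3/0.40 = 63.45 min.

63.45 min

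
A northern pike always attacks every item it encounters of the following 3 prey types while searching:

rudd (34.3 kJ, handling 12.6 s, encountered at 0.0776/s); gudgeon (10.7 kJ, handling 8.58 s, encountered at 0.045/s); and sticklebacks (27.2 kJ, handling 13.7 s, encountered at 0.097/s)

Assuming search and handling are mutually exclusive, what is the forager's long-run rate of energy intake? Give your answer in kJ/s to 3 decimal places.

1.566 kJ/s

Energy encountered per unit search time: 0.0776×34.3 + 0.045×10.7 + 0.097×27.2 = 5.782 kJ/s.
Handling time per unit search time: 0.0776×12.6 + 0.045×8.58 + 0.097×13.7 = 2.693.
Rate = 5.782/(1 + 2.693) = 1.566 kJ/s.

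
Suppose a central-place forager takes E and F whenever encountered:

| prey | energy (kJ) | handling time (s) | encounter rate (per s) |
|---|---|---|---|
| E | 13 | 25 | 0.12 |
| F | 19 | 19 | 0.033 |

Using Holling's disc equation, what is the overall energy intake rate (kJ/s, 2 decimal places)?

0.47 kJ/s

Energy encountered per unit search time: 0.12×13 + 0.033×19 = 2.187 kJ/s.
Handling time per unit search time: 0.12×25 + 0.033×19 = 3.627.
Rate = 2.187/(1 + 3.627) = 0.4727 kJ/s.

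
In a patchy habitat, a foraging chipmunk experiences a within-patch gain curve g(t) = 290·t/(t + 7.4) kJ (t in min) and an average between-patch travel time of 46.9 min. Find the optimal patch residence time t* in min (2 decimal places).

Optimal t* satisfies g'(t*) = g(t*)/(T + t*).
g'(t) = 290·7.4/(t + 7.4)². Setting 290·7.4/(t+7.4)² = 290t/[(t+7.4)(46.9+t)] gives 7.4(46.9+t) = t(t+7.4), so t² = 7.4×46.9 = 347.1.
t* = √347.1 = 18.63 min.

18.63 min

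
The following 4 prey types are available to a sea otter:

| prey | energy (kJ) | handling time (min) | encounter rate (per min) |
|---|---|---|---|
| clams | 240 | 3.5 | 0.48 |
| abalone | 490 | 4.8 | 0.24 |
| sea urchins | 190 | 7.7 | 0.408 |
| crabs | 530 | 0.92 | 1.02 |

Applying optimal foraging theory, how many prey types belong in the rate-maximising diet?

E/h in descending order: crabs 576, abalone 102, clams 68.6, sea urchins 24.7 kJ/min. The optimal diet is the largest prefix of this list for which every included type satisfies E_i/h_i > R on the types above it.
Rate on top 1: 278.9. abalone: 102 < 278.9 → exclude; stop.
Optimal diet: crabs — 1 of 4 types.

1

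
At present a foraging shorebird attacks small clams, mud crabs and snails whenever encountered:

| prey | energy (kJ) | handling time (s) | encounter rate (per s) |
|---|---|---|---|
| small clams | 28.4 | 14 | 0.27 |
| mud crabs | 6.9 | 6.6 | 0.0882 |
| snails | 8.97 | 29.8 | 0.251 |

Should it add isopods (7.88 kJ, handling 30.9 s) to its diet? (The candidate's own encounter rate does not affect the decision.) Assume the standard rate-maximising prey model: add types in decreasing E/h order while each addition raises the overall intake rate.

Current rate: (0.27×28.4 + 0.0882×6.9 + 0.251×8.97)/(1 + 0.27×14 + 0.0882×6.6 + 0.251×29.8) = 0.8198 kJ/s.
isopods: E/h = 7.88/30.9 = 0.255 kJ/s.
0.255 < 0.8198, so adding isopods would lower the average — exclude it.

No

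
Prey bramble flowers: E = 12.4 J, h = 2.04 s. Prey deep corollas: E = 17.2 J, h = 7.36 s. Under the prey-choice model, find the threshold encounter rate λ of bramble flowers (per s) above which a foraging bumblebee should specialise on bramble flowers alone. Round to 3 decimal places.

At the threshold, the rate on bramble flowers alone equals the profitability of deep corollas: λ·12.4/(1 + λ·2.04) = 17.2/7.36 = 2.337.
Rearranging, λ(12.4 − 2.337×2.04) = 2.337, so λ = 2.337/7.633 = 0.3062 per s.

0.306 per s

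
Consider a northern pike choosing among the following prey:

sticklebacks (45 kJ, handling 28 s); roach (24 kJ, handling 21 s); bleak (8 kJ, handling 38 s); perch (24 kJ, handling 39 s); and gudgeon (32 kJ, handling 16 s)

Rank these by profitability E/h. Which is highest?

gudgeon

In descending order of E/h:
gudgeon: 32/16 = 2 kJ/s
sticklebacks: 45/28 = 1.61 kJ/s
roach: 24/21 = 1.14 kJ/s
perch: 24/39 = 0.615 kJ/s
bleak: 8/38 = 0.211 kJ/s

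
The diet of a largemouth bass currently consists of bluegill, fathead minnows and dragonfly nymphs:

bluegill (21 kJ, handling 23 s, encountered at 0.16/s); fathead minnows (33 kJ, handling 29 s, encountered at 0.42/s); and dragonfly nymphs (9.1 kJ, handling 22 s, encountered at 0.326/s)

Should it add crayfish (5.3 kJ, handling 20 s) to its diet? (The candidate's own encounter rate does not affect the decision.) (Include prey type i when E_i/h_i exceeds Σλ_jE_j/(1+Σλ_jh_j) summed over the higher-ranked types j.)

No

Current rate: (0.16×21 + 0.42×33 + 0.326×9.1)/(1 + 0.16×23 + 0.42×29 + 0.326×22) = 0.84 kJ/s.
crayfish: E/h = 5.3/20 = 0.265 kJ/s.
0.265 < 0.84, so adding crayfish would lower the average — exclude it.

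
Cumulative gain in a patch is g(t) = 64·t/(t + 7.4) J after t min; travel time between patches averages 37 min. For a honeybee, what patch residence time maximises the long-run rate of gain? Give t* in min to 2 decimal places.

16.55 min

By the marginal value theorem, leave when the instantaneous gain rate g'(t) equals the habitat-wide average g(t)/(T + t).
g'(t) = 64·7.4/(t + 7.4)². Setting 64·7.4/(t+7.4)² = 64t/[(t+7.4)(37+t)] gives 7.4(37+t) = t(t+7.4), so t² = 7.4×37 = 273.8.
t* = √273.8 = 16.55 min.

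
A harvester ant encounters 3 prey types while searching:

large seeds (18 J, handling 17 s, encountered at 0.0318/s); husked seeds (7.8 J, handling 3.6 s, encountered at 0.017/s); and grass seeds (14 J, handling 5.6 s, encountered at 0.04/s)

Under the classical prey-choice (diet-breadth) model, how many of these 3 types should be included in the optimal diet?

3

E/h in descending order: grass seeds 2.5, husked seeds 2.17, large seeds 1.06 J/s. The optimal diet is the largest prefix of this list for which every included type satisfies E_i/h_i > R on the types above it.
Rate on top 1: 0.4575. husked seeds: 2.17 > 0.4575 → include.
Rate on top 2: 0.5389. large seeds: 1.06 > 0.5389 → include.
Optimal diet: grass seeds, husked seeds, large seeds — 3 of 3 types.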